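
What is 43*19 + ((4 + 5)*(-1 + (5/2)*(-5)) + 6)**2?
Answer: 56629/4 ≈ 14157.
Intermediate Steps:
43*19 + ((4 + 5)*(-1 + (5/2)*(-5)) + 6)**2 = 817 + (9*(-1 + (5*(1/2))*(-5)) + 6)**2 = 817 + (9*(-1 + (5/2)*(-5)) + 6)**2 = 817 + (9*(-1 - 25/2) + 6)**2 = 817 + (9*(-27/2) + 6)**2 = 817 + (-243/2 + 6)**2 = 817 + (-231/2)**2 = 817 + 53361/4 = 56629/4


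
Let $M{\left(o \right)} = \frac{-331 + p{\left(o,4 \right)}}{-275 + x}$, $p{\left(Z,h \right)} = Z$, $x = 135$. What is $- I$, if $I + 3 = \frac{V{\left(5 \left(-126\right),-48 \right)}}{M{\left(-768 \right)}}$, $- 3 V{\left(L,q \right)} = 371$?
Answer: $\frac{8833}{471} \approx 18.754$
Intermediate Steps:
$V{\left(L,q \right)} = - \frac{371}{3}$ ($V{\left(L,q \right)} = \left(- \frac{1}{3}\right) 371 = - \frac{371}{3}$)
$M{\left(o \right)} = \frac{331}{140} - \frac{o}{140}$ ($M{\left(o \right)} = \frac{-331 + o}{-275 + 135} = \frac{-331 + o}{-140} = \left(-331 + o\right) \left(- \frac{1}{140}\right) = \frac{331}{140} - \frac{o}{140}$)
$I = - \frac{8833}{471}$ ($I = -3 - \frac{371}{3 \left(\frac{331}{140} - - \frac{192}{35}\right)} = -3 - \frac{371}{3 \left(\frac{331}{140} + \frac{192}{35}\right)} = -3 - \frac{371}{3 \cdot \frac{157}{20}} = -3 - \frac{7420}{471} = - \frac{8833}{471} \approx -18.754$)
$- I = \left(-1\right) \left(- \frac{8833}{471}\right) = \frac{8833}{471}$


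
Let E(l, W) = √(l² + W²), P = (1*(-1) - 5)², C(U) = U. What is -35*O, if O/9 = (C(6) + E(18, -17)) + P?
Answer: -13230 - 315*√613 ≈ -21029.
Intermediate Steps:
P = 36 (P = (-1 - 5)² = (-6)² = 36)
E(l, W) = √(W² + l²)
O = 378 + 9*√613 (O = 9*((6 + √((-17)² + 18²)) + 36) = 9*((6 + √(289 + 324)) + 36) = 9*((6 + √613) + 36) = 9*(42 + √613) = 378 + 9*√613 ≈ 600.83)
-35*O = -35*(378 + 9*√613) = -13230 - 315*√613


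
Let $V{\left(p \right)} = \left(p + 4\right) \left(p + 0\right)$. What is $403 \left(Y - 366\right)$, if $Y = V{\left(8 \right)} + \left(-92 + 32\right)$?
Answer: $-132990$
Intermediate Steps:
$V{\left(p \right)} = p \left(4 + p\right)$ ($V{\left(p \right)} = \left(4 + p\right) p = p \left(4 + p\right)$)
$Y = 36$ ($Y = 8 \left(4 + 8\right) + \left(-92 + 32\right) = 8 \cdot 12 - 60 = 96 - 60 = 36$)
$403 \left(Y - 366\right) = 403 \left(36 - 366\right) = 403 \left(-330\right) = -132990$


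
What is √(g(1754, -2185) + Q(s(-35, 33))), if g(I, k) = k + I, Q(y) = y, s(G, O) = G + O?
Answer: I*√433 ≈ 20.809*I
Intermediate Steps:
g(I, k) = I + k
√(g(1754, -2185) + Q(s(-35, 33))) = √((1754 - 2185) + (-35 + 33)) = √(-431 - 2) = √(-433) = I*√433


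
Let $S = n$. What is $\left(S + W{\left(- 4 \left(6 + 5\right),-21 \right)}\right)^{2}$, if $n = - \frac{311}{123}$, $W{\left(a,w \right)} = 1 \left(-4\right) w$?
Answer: $\frac{100420441}{15129} \approx 6637.6$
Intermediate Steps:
$W{\left(a,w \right)} = - 4 w$
$n = - \frac{311}{123}$ ($n = \left(-311\right) \frac{1}{123} = - \frac{311}{123} \approx -2.5285$)
$S = - \frac{311}{123} \approx -2.5285$
$\left(S + W{\left(- 4 \left(6 + 5\right),-21 \right)}\right)^{2} = \left(- \frac{311}{123} - -84\right)^{2} = \left(- \frac{311}{123} + 84\right)^{2} = \left(\frac{10021}{123}\right)^{2} = \frac{100420441}{15129}$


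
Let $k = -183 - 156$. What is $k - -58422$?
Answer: $58083$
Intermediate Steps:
$k = -339$ ($k = -183 - 156 = -339$)
$k - -58422 = -339 - -58422 = -339 + 58422 = 58083$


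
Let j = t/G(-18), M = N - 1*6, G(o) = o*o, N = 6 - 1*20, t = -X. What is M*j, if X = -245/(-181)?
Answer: 1225/14661 ≈ 0.083555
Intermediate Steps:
X = 245/181 (X = -245*(-1/181) = 245/181 ≈ 1.3536)
t = -245/181 (t = -1*245/181 = -245/181 ≈ -1.3536)
N = -14 (N = 6 - 20 = -14)
G(o) = o**2
M = -20 (M = -14 - 1*6 = -14 - 6 = -20)
j = -245/58644 (j = -245/(181*((-18)**2)) = -245/181/324 = -245/181*1/324 = -245/58644 ≈ -0.0041777)
M*j = -20*(-245/58644) = 1225/14661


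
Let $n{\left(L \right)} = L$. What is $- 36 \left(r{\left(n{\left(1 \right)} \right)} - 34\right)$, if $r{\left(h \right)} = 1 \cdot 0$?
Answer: $1224$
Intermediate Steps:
$r{\left(h \right)} = 0$
$- 36 \left(r{\left(n{\left(1 \right)} \right)} - 34\right) = - 36 \left(0 - 34\right) = \left(-36\right) \left(-34\right) = 1224$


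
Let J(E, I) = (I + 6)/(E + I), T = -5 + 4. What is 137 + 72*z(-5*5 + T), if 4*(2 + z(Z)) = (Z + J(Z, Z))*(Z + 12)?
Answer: 83825/13 ≈ 6448.1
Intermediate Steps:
T = -1
J(E, I) = (6 + I)/(E + I)
z(Z) = -2 + (12 + Z)*(Z + (6 + Z)/(2*Z))/4 (z(Z) = -2 + ((Z + (6 + Z)/(Z + Z))*(Z + 12))/4 = -2 + ((Z + (6 + Z)/((2*Z)))*(12 + Z))/4 = -2 + ((Z + (1/(2*Z))*(6 + Z))*(12 + Z))/4 = -2 + ((Z + (6 + Z)/(2*Z))*(12 + Z))/4 = -2 + ((12 + Z)*(Z + (6 + Z)/(2*Z)))/4 = -2 + (12 + Z)*(Z + (6 + Z)/(2*Z))/4)
137 + 72*z(-5*5 + T) = 137 + 72*(1/4 + 9/(-5*5 - 1) + (-5*5 - 1)**2/4 + 25*(-5*5 - 1)/8) = 137 + 72*(1/4 + 9/(-25 - 1) + (-25 - 1)**2/4 + 25*(-25 - 1)/8) = 137 + 72*(1/4 + 9/(-26) + (1/4)*(-26)**2 + (25/8)*(-26)) = 137 + 72*(1/4 + 9*(-1/26) + (1/4)*676 - 325/4) = 137 + 72*(1/4 - 9/26 + 169 - 325/4) = 137 + 72*(2279/26) = 137 + 82044/13 = 83825/13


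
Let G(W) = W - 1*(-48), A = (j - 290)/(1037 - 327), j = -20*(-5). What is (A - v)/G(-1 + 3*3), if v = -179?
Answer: 6345/1988 ≈ 3.1917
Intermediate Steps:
j = 100
A = -19/71 (A = (100 - 290)/(1037 - 327) = -190/710 = -190*1/710 = -19/71 ≈ -0.26761)
G(W) = 48 + W (G(W) = W + 48 = 48 + W)
(A - v)/G(-1 + 3*3) = (-19/71 - 1*(-179))/(48 + (-1 + 3*3)) = (-19/71 + 179)/(48 + (-1 + 9)) = 12690/(71*(48 + 8)) = (12690/71)/56 = (12690/71)*(1/56) = 6345/1988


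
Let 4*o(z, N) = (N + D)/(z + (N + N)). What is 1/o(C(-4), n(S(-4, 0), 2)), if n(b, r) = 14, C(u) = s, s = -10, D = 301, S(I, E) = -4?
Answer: 8/35 ≈ 0.22857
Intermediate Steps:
C(u) = -10
o(z, N) = (301 + N)/(4*(z + 2*N)) (o(z, N) = ((N + 301)/(z + (N + N)))/4 = ((301 + N)/(z + 2*N))/4 = (301 + N)/(4*(z + 2*N)))
1/o(C(-4), n(S(-4, 0), 2)) = 1/((301 + 14)/(4*(-10 + 2*14))) = 1/((1/4)*315/(-10 + 28)) = 1/((1/4)*315/18) = 1/((1/4)*(1/18)*315) = 1/(35/8) = 8/35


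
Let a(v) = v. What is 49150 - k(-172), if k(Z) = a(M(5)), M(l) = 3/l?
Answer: 245747/5 ≈ 49149.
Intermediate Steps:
k(Z) = ⅗ (k(Z) = 3/5 = 3*(⅕) = ⅗)
49150 - k(-172) = 49150 - 1*⅗ = 49150 - ⅗ = 245747/5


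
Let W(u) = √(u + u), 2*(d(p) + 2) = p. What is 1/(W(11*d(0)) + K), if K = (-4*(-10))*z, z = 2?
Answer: 20/1611 - I*√11/3222 ≈ 0.012415 - 0.0010294*I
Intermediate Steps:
d(p) = -2 + p/2
W(u) = √2*√u (W(u) = √(2*u) = √2*√u)
K = 80 (K = -4*(-10)*2 = 40*2 = 80)
1/(W(11*d(0)) + K) = 1/(√2*√(11*(-2 + (½)*0)) + 80) = 1/(√2*√(11*(-2 + 0)) + 80) = 1/(√2*√(11*(-2)) + 80) = 1/(√2*√(-22) + 80) = 1/(√2*(I*√22) + 80) = 1/(2*I*√11 + 80) = 1/(80 + 2*I*√11)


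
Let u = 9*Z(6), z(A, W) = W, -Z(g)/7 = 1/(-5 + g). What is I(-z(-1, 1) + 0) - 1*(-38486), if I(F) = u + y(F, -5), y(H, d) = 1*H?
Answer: 38422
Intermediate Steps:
Z(g) = -7/(-5 + g)
y(H, d) = H
u = -63 (u = 9*(-7/(-5 + 6)) = 9*(-7/1) = 9*(-7*1) = 9*(-7) = -63)
I(F) = -63 + F
I(-z(-1, 1) + 0) - 1*(-38486) = (-63 + (-1*1 + 0)) - 1*(-38486) = (-63 + (-1 + 0)) + 38486 = (-63 - 1) + 38486 = -64 + 38486 = 38422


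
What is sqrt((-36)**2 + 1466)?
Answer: sqrt(2762) ≈ 52.555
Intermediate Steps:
sqrt((-36)**2 + 1466) = sqrt(1296 + 1466) = sqrt(2762)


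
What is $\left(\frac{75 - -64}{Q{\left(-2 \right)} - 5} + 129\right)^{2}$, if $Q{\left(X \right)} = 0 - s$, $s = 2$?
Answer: $\frac{583696}{49} \approx 11912.0$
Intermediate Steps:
$Q{\left(X \right)} = -2$ ($Q{\left(X \right)} = 0 - 2 = -2$)
$\left(\frac{75 - -64}{Q{\left(-2 \right)} - 5} + 129\right)^{2} = \left(\frac{75 - -64}{-2 - 5} + 129\right)^{2} = \left(\frac{75 + 64}{-7} + 129\right)^{2} = \left(139 \left(- \frac{1}{7}\right) + 129\right)^{2} = \left(- \frac{139}{7} + 129\right)^{2} = \left(\frac{764}{7}\right)^{2} = \frac{583696}{49}$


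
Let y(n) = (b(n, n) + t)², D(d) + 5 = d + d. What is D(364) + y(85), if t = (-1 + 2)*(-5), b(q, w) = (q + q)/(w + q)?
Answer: 739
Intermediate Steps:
b(q, w) = 2*q/(q + w) (b(q, w) = (2*q)/(q + w) = 2*q/(q + w))
t = -5 (t = 1*(-5) = -5)
D(d) = -5 + 2*d (D(d) = -5 + (d + d) = -5 + 2*d)
y(n) = 16 (y(n) = (2*n/(n + n) - 5)² = (2*n/((2*n)) - 5)² = (2*n*(1/(2*n)) - 5)² = (1 - 5)² = (-4)² = 16)
D(364) + y(85) = (-5 + 2*364) + 16 = (-5 + 728) + 16 = 723 + 16 = 739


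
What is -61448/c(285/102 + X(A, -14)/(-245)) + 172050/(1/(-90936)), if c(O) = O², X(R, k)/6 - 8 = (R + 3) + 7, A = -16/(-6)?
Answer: -5683175530719290000/363245481 ≈ -1.5646e+10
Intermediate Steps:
A = 8/3 (A = -16*(-⅙) = 8/3 ≈ 2.6667)
X(R, k) = 108 + 6*R (X(R, k) = 48 + 6*((R + 3) + 7) = 48 + 6*((3 + R) + 7) = 48 + 6*(10 + R) = 48 + (60 + 6*R) = 108 + 6*R)
-61448/c(285/102 + X(A, -14)/(-245)) + 172050/(1/(-90936)) = -61448/(285/102 + (108 + 6*(8/3))/(-245))² + 172050/(1/(-90936)) = -61448/(285*(1/102) + (108 + 16)*(-1/245))² + 172050/(-1/90936) = -61448/(95/34 + 124*(-1/245))² + 172050*(-90936) = -61448/(95/34 - 124/245)² - 15645538800 = -61448/((19059/8330)²) - 15645538800 = -61448/363245481/69388900 - 15645538800 = -61448*69388900/363245481 - 15645538800 = -4263809127200/363245481 - 15645538800 = -5683175530719290000/363245481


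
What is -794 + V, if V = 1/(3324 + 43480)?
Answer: -37162375/46804 ≈ -794.00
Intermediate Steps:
V = 1/46804 ≈ 2.1366e-5
-794 + V = -794 + 1/46804 = -37162375/46804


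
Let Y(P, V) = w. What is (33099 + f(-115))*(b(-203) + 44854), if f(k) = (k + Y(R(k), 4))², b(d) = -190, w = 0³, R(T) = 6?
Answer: 2069015136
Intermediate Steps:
w = 0
Y(P, V) = 0
f(k) = k² (f(k) = (k + 0)² = k²)
(33099 + f(-115))*(b(-203) + 44854) = (33099 + (-115)²)*(-190 + 44854) = (33099 + 13225)*44664 = 46324*44664 = 2069015136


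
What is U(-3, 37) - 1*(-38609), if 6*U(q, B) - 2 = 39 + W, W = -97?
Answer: 115799/3 ≈ 38600.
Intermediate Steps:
U(q, B) = -28/3 (U(q, B) = ⅓ + (39 - 97)/6 = ⅓ + (⅙)*(-58) = ⅓ - 29/3 = -28/3)
U(-3, 37) - 1*(-38609) = -28/3 - 1*(-38609) = -28/3 + 38609 = 115799/3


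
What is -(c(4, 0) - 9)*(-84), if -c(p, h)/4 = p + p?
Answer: -3444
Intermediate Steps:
c(p, h) = -8*p (c(p, h) = -4*(p + p) = -8*p)
-(c(4, 0) - 9)*(-84) = -(-8*4 - 9)*(-84) = -(-32 - 9)*(-84) = -1*(-41)*(-84) = 41*(-84) = -3444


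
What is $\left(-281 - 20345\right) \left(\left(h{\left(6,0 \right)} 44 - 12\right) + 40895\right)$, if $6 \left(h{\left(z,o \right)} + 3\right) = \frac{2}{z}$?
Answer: $- \frac{7565224906}{9} \approx -8.4058 \cdot 10^{8}$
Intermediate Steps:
$h{\left(z,o \right)} = -3 + \frac{1}{3 z}$ ($h{\left(z,o \right)} = -3 + \frac{2 \frac{1}{z}}{6} = -3 + \frac{1}{3 z}$)
$\left(-281 - 20345\right) \left(\left(h{\left(6,0 \right)} 44 - 12\right) + 40895\right) = \left(-281 - 20345\right) \left(\left(\left(-3 + \frac{1}{3 \cdot 6}\right) 44 - 12\right) + 40895\right) = - 20626 \left(\left(\left(-3 + \frac{1}{3} \cdot \frac{1}{6}\right) 44 - 12\right) + 40895\right) = - 20626 \left(\left(\left(-3 + \frac{1}{18}\right) 44 - 12\right) + 40895\right) = - 20626 \left(\left(\left(- \frac{53}{18}\right) 44 - 12\right) + 40895\right) = - 20626 \left(\left(- \frac{1166}{9} - 12\right) + 40895\right) = - 20626 \left(- \frac{1274}{9} + 40895\right) = \left(-20626\right) \frac{366781}{9} = - \frac{7565224906}{9}$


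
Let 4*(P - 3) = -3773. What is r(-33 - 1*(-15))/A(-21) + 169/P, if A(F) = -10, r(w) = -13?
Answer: 42133/37610 ≈ 1.1203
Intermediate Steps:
P = -3761/4 (P = 3 + (¼)*(-3773) = 3 - 3773/4 = -3761/4 ≈ -940.25)
r(-33 - 1*(-15))/A(-21) + 169/P = -13/(-10) + 169/(-3761/4) = -13*(-⅒) + 169*(-4/3761) = 13/10 - 676/3761 = 42133/37610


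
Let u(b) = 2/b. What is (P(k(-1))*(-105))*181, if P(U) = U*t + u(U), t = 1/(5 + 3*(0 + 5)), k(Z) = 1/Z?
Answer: 155841/4 ≈ 38960.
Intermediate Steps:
t = 1/20 (t = 1/(5 + 3*5) = 1/(5 + 15) = 1/20 ≈ 0.050000)
P(U) = 2/U + U/20 (P(U) = U*(1/20) + 2/U = U/20 + 2/U = 2/U + U/20)
(P(k(-1))*(-105))*181 = ((2/(1/(-1)) + (1/20)/(-1))*(-105))*181 = ((2/(-1) + (1/20)*(-1))*(-105))*181 = ((2*(-1) - 1/20)*(-105))*181 = ((-2 - 1/20)*(-105))*181 = -41/20*(-105)*181 = (861/4)*181 = 155841/4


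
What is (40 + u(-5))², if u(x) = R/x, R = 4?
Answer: 38416/25 ≈ 1536.6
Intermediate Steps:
u(x) = 4/x
(40 + u(-5))² = (40 + 4/(-5))² = (40 + 4*(-⅕))² = (40 - ⅘)² = (196/5)² = 38416/25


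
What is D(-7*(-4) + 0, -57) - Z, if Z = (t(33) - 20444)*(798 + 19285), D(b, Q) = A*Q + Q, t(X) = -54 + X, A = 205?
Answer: 410986853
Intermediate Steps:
D(b, Q) = 206*Q (D(b, Q) = 205*Q + Q = 206*Q)
Z = -410998595 (Z = ((-54 + 33) - 20444)*(798 + 19285) = (-21 - 20444)*20083 = -20465*20083 = -410998595)
D(-7*(-4) + 0, -57) - Z = 206*(-57) - 1*(-410998595) = -11742 + 410998595 = 410986853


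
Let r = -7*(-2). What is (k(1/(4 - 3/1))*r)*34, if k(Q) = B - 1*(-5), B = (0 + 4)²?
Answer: 9996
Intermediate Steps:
B = 16 (B = 4² = 16)
k(Q) = 21 (k(Q) = 16 - 1*(-5) = 16 + 5 = 21)
r = 14
(k(1/(4 - 3/1))*r)*34 = (21*14)*34 = 294*34 = 9996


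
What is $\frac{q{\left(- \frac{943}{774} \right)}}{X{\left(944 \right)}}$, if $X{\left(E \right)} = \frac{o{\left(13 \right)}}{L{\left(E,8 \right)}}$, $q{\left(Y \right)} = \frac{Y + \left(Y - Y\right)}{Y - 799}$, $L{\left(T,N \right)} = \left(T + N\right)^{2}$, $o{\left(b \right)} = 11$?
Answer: $\frac{854644672}{6813059} \approx 125.44$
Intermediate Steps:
$L{\left(T,N \right)} = \left(N + T\right)^{2}$
$q{\left(Y \right)} = \frac{Y}{-799 + Y}$ ($q{\left(Y \right)} = \frac{Y + 0}{-799 + Y} = \frac{Y}{-799 + Y}$)
$X{\left(E \right)} = \frac{11}{\left(8 + E\right)^{2}}$
$\frac{q{\left(- \frac{943}{774} \right)}}{X{\left(944 \right)}} = \frac{- \frac{943}{774} \frac{1}{-799 - \frac{943}{774}}}{11 \frac{1}{\left(8 + 944\right)^{2}}} = \frac{\left(-943\right) \frac{1}{774} \frac{1}{-799 - \frac{943}{774}}}{11 \cdot \frac{1}{906304}} = \frac{\left(- \frac{943}{774}\right) \frac{1}{-799 - \frac{943}{774}}}{11 \cdot \frac{1}{906304}} = \frac{\left(- \frac{943}{774}\right) \frac{1}{- \frac{619369}{774}}}{\frac{11}{906304}} = \left(- \frac{943}{774}\right) \left(- \frac{774}{619369}\right) \frac{906304}{11} = \frac{943}{619369} \cdot \frac{906304}{11} = \frac{854644672}{6813059}$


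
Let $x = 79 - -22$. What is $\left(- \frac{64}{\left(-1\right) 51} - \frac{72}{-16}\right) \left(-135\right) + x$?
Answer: $- \frac{22981}{34} \approx -675.91$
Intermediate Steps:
$x = 101$ ($x = 79 + 22 = 101$)
$\left(- \frac{64}{\left(-1\right) 51} - \frac{72}{-16}\right) \left(-135\right) + x = \left(- \frac{64}{\left(-1\right) 51} - \frac{72}{-16}\right) \left(-135\right) + 101 = \left(- \frac{64}{-51} - - \frac{9}{2}\right) \left(-135\right) + 101 = \left(\left(-64\right) \left(- \frac{1}{51}\right) + \frac{9}{2}\right) \left(-135\right) + 101 = \left(\frac{64}{51} + \frac{9}{2}\right) \left(-135\right) + 101 = \frac{587}{102} \left(-135\right) + 101 = - \frac{26415}{34} + 101 = - \frac{22981}{34}$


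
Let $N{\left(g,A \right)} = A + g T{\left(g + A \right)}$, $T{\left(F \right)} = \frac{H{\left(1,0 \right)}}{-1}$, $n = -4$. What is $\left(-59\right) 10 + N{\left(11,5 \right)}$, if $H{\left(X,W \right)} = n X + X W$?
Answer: $-541$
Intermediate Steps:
$H{\left(X,W \right)} = - 4 X + W X$ ($H{\left(X,W \right)} = - 4 X + X W = - 4 X + W X$)
$T{\left(F \right)} = 4$ ($T{\left(F \right)} = \frac{1 \left(-4 + 0\right)}{-1} = 1 \left(-4\right) \left(-1\right) = \left(-4\right) \left(-1\right) = 4$)
$N{\left(g,A \right)} = A + 4 g$ ($N{\left(g,A \right)} = A + g 4 = A + 4 g$)
$\left(-59\right) 10 + N{\left(11,5 \right)} = \left(-59\right) 10 + \left(5 + 4 \cdot 11\right) = -590 + \left(5 + 44\right) = -590 + 49 = -541$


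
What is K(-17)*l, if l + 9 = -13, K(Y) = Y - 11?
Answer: 616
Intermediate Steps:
K(Y) = -11 + Y
l = -22 (l = -9 - 13 = -22)
K(-17)*l = (-11 - 17)*(-22) = -28*(-22) = 616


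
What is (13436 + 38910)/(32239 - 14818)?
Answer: 52346/17421 ≈ 3.0048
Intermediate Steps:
(13436 + 38910)/(32239 - 14818) = 52346/17421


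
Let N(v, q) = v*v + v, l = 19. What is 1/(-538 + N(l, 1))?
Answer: -1/158 ≈ -0.0063291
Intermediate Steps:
N(v, q) = v + v² (N(v, q) = v² + v = v + v²)
1/(-538 + N(l, 1)) = 1/(-538 + 19*(1 + 19)) = 1/(-538 + 19*20) = 1/(-538 + 380) = 1/(-158) = -1/158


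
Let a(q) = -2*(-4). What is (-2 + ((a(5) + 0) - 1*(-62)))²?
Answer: 4624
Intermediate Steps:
a(q) = 8
(-2 + ((a(5) + 0) - 1*(-62)))² = (-2 + ((8 + 0) - 1*(-62)))² = (-2 + (8 + 62))² = (-2 + 70)² = 68² = 4624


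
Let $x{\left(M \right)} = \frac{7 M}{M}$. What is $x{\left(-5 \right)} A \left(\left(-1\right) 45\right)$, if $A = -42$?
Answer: $13230$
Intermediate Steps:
$x{\left(M \right)} = 7$
$x{\left(-5 \right)} A \left(\left(-1\right) 45\right) = 7 \left(-42\right) \left(\left(-1\right) 45\right) = \left(-294\right) \left(-45\right) = 13230$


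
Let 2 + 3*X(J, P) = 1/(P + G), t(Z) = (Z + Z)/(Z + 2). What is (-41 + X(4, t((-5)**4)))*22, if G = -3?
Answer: -1749044/1893 ≈ -923.95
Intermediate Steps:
t(Z) = 2*Z/(2 + Z) (t(Z) = (2*Z)/(2 + Z) = 2*Z/(2 + Z))
X(J, P) = -2/3 + 1/(3*(-3 + P)) (X(J, P) = -2/3 + 1/(3*(P - 3)) = -2/3 + 1/(3*(-3 + P)))
(-41 + X(4, t((-5)**4)))*22 = (-41 + (7 - 4*(-5)**4/(2 + (-5)**4))/(3*(-3 + 2*(-5)**4/(2 + (-5)**4))))*22 = (-41 + (7 - 4*625/(2 + 625))/(3*(-3 + 2*625/(2 + 625))))*22 = (-41 + (7 - 4*625/627)/(3*(-3 + 2*625/627)))*22 = (-41 + (7 - 4*625/627)/(3*(-3 + 2*625*(1/627))))*22 = (-41 + (7 - 2*1250/627)/(3*(-3 + 1250/627)))*22 = (-41 + (7 - 2500/627)/(3*(-631/627)))*22 = (-41 + (1/3)*(-627/631)*(1889/627))*22 = (-41 - 1889/1893)*22 = -79502/1893*22 = -1749044/1893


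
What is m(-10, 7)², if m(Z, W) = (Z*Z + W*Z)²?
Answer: 810000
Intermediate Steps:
m(Z, W) = (Z² + W*Z)²
m(-10, 7)² = ((-10)²*(7 - 10)²)² = (100*(-3)²)² = (100*9)² = 900² = 810000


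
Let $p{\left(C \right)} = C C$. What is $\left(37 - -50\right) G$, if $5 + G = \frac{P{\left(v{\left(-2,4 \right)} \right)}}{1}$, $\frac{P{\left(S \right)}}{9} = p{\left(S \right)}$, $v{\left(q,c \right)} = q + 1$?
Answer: $348$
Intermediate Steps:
$v{\left(q,c \right)} = 1 + q$
$p{\left(C \right)} = C^{2}$
$P{\left(S \right)} = 9 S^{2}$
$G = 4$ ($G = -5 + \frac{9 \left(1 - 2\right)^{2}}{1} = -5 + 9 \left(-1\right)^{2} \cdot 1 = -5 + 9 \cdot 1 \cdot 1 = -5 + 9 \cdot 1 = -5 + 9 = 4$)
$\left(37 - -50\right) G = \left(37 - -50\right) 4 = \left(37 + 50\right) 4 = 87 \cdot 4 = 348$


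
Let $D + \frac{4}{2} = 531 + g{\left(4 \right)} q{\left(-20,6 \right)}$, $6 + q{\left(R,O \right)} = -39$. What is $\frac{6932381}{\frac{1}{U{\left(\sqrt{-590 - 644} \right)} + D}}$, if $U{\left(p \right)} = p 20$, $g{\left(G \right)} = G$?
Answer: $2419400969 + 138647620 i \sqrt{1234} \approx 2.4194 \cdot 10^{9} + 4.8705 \cdot 10^{9} i$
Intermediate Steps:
$q{\left(R,O \right)} = -45$ ($q{\left(R,O \right)} = -6 - 39 = -45$)
$D = 349$ ($D = -2 + \left(531 + 4 \left(-45\right)\right) = -2 + \left(531 - 180\right) = -2 + 351 = 349$)
$U{\left(p \right)} = 20 p$
$\frac{6932381}{\frac{1}{U{\left(\sqrt{-590 - 644} \right)} + D}} = \frac{6932381}{\frac{1}{20 \sqrt{-590 - 644} + 349}} = \frac{6932381}{\frac{1}{20 \sqrt{-1234} + 349}} = \frac{6932381}{\frac{1}{20 i \sqrt{1234} + 349}} = \frac{6932381}{\frac{1}{349 + 20 i \sqrt{1234}}} = 6932381 \left(349 + 20 i \sqrt{1234}\right) = 2419400969 + 138647620 i \sqrt{1234}$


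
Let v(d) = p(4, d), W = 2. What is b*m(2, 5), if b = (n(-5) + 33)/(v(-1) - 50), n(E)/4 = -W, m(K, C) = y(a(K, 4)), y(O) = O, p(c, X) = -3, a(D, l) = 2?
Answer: -50/53 ≈ -0.94340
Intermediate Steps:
m(K, C) = 2
v(d) = -3
n(E) = -8 (n(E) = 4*(-1*2) = 4*(-2) = -8)
b = -25/53 (b = (-8 + 33)/(-3 - 50) = 25/(-53) = 25*(-1/53) = -25/53 ≈ -0.47170)
b*m(2, 5) = -25/53*2 = -50/53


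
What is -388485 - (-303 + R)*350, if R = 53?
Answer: -300985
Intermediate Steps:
-388485 - (-303 + R)*350 = -388485 - (-303 + 53)*350 = -388485 - (-250)*350 = -388485 - 1*(-87500) = -388485 + 87500 = -300985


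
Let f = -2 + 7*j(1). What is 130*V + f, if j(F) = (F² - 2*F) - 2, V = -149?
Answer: -19393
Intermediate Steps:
j(F) = -2 + F² - 2*F
f = -23 (f = -2 + 7*(-2 + 1² - 2*1) = -2 + 7*(-2 + 1 - 2) = -2 + 7*(-3) = -2 - 21 = -23)
130*V + f = 130*(-149) - 23 = -19370 - 23 = -19393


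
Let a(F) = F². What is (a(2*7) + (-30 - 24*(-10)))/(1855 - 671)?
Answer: 203/592 ≈ 0.34291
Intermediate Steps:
(a(2*7) + (-30 - 24*(-10)))/(1855 - 671) = ((2*7)² + (-30 - 24*(-10)))/(1855 - 671) = (14² + (-30 + 240))/1184 = (196 + 210)*(1/1184) = 406*(1/1184) = 203/592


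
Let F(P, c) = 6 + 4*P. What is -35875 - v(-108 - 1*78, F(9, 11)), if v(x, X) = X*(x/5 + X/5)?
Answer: -173327/5 ≈ -34665.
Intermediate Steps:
v(x, X) = X*(X/5 + x/5) (v(x, X) = X*(x*(1/5) + X*(1/5)) = X*(x/5 + X/5) = X*(X/5 + x/5))
-35875 - v(-108 - 1*78, F(9, 11)) = -35875 - (6 + 4*9)*((6 + 4*9) + (-108 - 1*78))/5 = -35875 - (6 + 36)*((6 + 36) + (-108 - 78))/5 = -35875 - 42*(42 - 186)/5 = -35875 - 42*(-144)/5 = -35875 - 1*(-6048/5) = -35875 + 6048/5 = -173327/5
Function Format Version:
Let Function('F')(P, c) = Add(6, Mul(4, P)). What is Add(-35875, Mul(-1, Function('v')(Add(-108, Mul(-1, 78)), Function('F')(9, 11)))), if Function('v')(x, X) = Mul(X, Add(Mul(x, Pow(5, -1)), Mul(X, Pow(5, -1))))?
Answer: Rational(-173327, 5) ≈ -34665.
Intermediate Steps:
Function('v')(x, X) = Mul(X, Add(Mul(Rational(1, 5), X), Mul(Rational(1, 5), x))) (Function('v')(x, X) = Mul(X, Add(Mul(x, Rational(1, 5)), Mul(X, Rational(1, 5)))) = Mul(X, Add(Mul(Rational(1, 5), x), Mul(Rational(1, 5), X))) = Mul(X, Add(Mul(Rational(1, 5), X), Mul(Rational(1, 5), x))))
Add(-35875, Mul(-1, Function('v')(Add(-108, Mul(-1, 78)), Function('F')(9, 11)))) = Add(-35875, Mul(-1, Mul(Rational(1, 5), Add(6, Mul(4, 9)), Add(Add(6, Mul(4, 9)), Add(-108, Mul(-1, 78)))))) = Add(-35875, Mul(-1, Mul(Rational(1, 5), Add(6, 36), Add(Add(6, 36), Add(-108, -78))))) = Add(-35875, Mul(-1, Mul(Rational(1, 5), 42, Add(42, -186)))) = Add(-35875, Mul(-1, Mul(Rational(1, 5), 42, -144))) = Add(-35875, Mul(-1, Rational(-6048, 5))) = Add(-35875, Rational(6048, 5)) = Rational(-173327, 5)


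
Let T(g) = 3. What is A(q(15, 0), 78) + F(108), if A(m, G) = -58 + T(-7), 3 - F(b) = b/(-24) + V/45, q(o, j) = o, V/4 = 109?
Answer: -5147/90 ≈ -57.189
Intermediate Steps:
V = 436 (V = 4*109 = 436)
F(b) = -301/45 + b/24 (F(b) = 3 - (b/(-24) + 436/45) = 3 - (b*(-1/24) + 436*(1/45)) = 3 - (-b/24 + 436/45) = 3 - (436/45 - b/24) = 3 + (-436/45 + b/24) = -301/45 + b/24)
A(m, G) = -55 (A(m, G) = -58 + 3 = -55)
A(q(15, 0), 78) + F(108) = -55 + (-301/45 + (1/24)*108) = -55 + (-301/45 + 9/2) = -55 - 197/90 = -5147/90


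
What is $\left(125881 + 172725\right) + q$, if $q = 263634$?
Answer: $562240$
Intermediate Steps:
$\left(125881 + 172725\right) + q = \left(125881 + 172725\right) + 263634 = 298606 + 263634 = 562240$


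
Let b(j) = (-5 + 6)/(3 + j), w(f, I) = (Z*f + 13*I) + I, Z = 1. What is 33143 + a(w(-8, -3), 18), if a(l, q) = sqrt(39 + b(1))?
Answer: 33143 + sqrt(157)/2 ≈ 33149.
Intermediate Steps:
w(f, I) = f + 14*I (w(f, I) = (1*f + 13*I) + I = (f + 13*I) + I = f + 14*I)
b(j) = 1/(3 + j)
a(l, q) = sqrt(157)/2 (a(l, q) = sqrt(39 + 1/(3 + 1)) = sqrt(39 + 1/4) = sqrt(157/4) = sqrt(157)/2)
33143 + a(w(-8, -3), 18) = 33143 + sqrt(157)/2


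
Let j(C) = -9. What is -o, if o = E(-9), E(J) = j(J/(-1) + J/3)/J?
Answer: -1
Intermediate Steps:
E(J) = -9/J
o = 1 (o = -9/(-9) = -9*(-⅑) = 1)
-o = -1*1 = -1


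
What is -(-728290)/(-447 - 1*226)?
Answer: -728290/673 ≈ -1082.2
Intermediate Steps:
-(-728290)/(-447 - 1*226) = -(-728290)/(-447 - 226) = -(-728290)/(-673) = -(-728290)*(-1)/673 = -1087*670/673 = -728290/673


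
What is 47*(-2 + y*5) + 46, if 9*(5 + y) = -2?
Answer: -11477/9 ≈ -1275.2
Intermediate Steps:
y = -47/9 (y = -5 + (⅑)*(-2) = -5 - 2/9 = -47/9 ≈ -5.2222)
47*(-2 + y*5) + 46 = 47*(-2 - 47/9*5) + 46 = 47*(-2 - 235/9) + 46 = 47*(-253/9) + 46 = -11891/9 + 46 = -11477/9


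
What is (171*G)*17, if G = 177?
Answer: 514539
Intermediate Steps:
(171*G)*17 = (171*177)*17 = 30267*17 = 514539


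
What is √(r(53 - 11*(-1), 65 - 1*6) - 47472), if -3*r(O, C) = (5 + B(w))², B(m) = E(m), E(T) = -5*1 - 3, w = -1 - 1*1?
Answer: 15*I*√211 ≈ 217.89*I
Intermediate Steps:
w = -2 (w = -1 - 1 = -2)
E(T) = -8 (E(T) = -5 - 3 = -8)
B(m) = -8
r(O, C) = -3 (r(O, C) = -(5 - 8)²/3 = -⅓*(-3)² = -⅓*9 = -3)
√(r(53 - 11*(-1), 65 - 1*6) - 47472) = √(-3 - 47472) = √(-47475) = 15*I*√211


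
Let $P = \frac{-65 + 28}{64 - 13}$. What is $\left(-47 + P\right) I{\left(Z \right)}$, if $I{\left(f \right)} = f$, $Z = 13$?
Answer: $- \frac{31642}{51} \approx -620.43$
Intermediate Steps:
$P = - \frac{37}{51} \approx -0.72549$
$\left(-47 + P\right) I{\left(Z \right)} = \left(-47 - \frac{37}{51}\right) 13 = \left(- \frac{2434}{51}\right) 13 = - \frac{31642}{51}$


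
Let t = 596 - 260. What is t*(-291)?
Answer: -97776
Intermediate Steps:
t = 336
t*(-291) = 336*(-291) = -97776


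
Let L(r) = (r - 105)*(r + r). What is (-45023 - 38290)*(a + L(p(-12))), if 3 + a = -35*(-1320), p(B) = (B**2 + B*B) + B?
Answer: -11712891357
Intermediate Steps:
p(B) = B + 2*B**2 (p(B) = (B**2 + B**2) + B = 2*B**2 + B = B + 2*B**2)
a = 46197 (a = -3 - 35*(-1320) = -3 + 46200 = 46197)
L(r) = 2*r*(-105 + r) (L(r) = (-105 + r)*(2*r) = 2*r*(-105 + r))
(-45023 - 38290)*(a + L(p(-12))) = (-45023 - 38290)*(46197 + 2*(-12*(1 + 2*(-12)))*(-105 - 12*(1 + 2*(-12)))) = -83313*(46197 + 2*(-12*(1 - 24))*(-105 - 12*(1 - 24))) = -83313*(46197 + 2*(-12*(-23))*(-105 - 12*(-23))) = -83313*(46197 + 2*276*(-105 + 276)) = -83313*(46197 + 2*276*171) = -83313*(46197 + 94392) = -83313*140589 = -11712891357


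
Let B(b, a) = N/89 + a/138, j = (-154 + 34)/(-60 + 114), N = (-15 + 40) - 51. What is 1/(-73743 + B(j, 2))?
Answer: -6141/452857468 ≈ -1.3561e-5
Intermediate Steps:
N = -26 (N = 25 - 51 = -26)
j = -20/9 (j = -120/54 = -120*1/54 = -20/9 ≈ -2.2222)
B(b, a) = -26/89 + a/138
1/(-73743 + B(j, 2)) = 1/(-73743 + (-26/89 + (1/138)*2)) = 1/(-73743 + (-26/89 + 1/69)) = 1/(-73743 - 1705/6141) = 1/(-452857468/6141) = -6141/452857468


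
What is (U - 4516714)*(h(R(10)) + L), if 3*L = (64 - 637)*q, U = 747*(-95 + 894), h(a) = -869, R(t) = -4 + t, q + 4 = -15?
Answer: -10818816360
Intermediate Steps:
q = -19 (q = -4 - 15 = -19)
U = 596853 (U = 747*799 = 596853)
L = 3629 (L = ((64 - 637)*(-19))/3 = (-573*(-19))/3 = (⅓)*10887 = 3629)
(U - 4516714)*(h(R(10)) + L) = (596853 - 4516714)*(-869 + 3629) = -3919861*2760 = -10818816360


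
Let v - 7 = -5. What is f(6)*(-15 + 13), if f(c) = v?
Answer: -4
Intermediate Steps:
v = 2 (v = 7 - 5 = 2)
f(c) = 2
f(6)*(-15 + 13) = 2*(-15 + 13) = 2*(-2) = -4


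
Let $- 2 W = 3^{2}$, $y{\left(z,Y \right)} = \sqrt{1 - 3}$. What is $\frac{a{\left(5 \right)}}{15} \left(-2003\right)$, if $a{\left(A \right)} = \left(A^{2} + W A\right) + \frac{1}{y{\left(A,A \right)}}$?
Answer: $- \frac{2003}{6} + \frac{2003 i \sqrt{2}}{30} \approx -333.83 + 94.422 i$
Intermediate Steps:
$y{\left(z,Y \right)} = i \sqrt{2}$ ($y{\left(z,Y \right)} = \sqrt{-2} = i \sqrt{2}$)
$W = - \frac{9}{2}$ ($W = - \frac{3^{2}}{2} = \left(- \frac{1}{2}\right) 9 = - \frac{9}{2} \approx -4.5$)
$a{\left(A \right)} = A^{2} - \frac{9 A}{2} - \frac{i \sqrt{2}}{2}$ ($a{\left(A \right)} = \left(A^{2} - \frac{9 A}{2}\right) + \frac{1}{i \sqrt{2}} = \left(A^{2} - \frac{9 A}{2}\right) - \frac{i \sqrt{2}}{2} = A^{2} - \frac{9 A}{2} - \frac{i \sqrt{2}}{2}$)
$\frac{a{\left(5 \right)}}{15} \left(-2003\right) = \frac{5^{2} - \frac{45}{2} - \frac{i \sqrt{2}}{2}}{15} \left(-2003\right) = \left(25 - \frac{45}{2} - \frac{i \sqrt{2}}{2}\right) \frac{1}{15} \left(-2003\right) = \left(\frac{5}{2} - \frac{i \sqrt{2}}{2}\right) \frac{1}{15} \left(-2003\right) = \left(\frac{1}{6} - \frac{i \sqrt{2}}{30}\right) \left(-2003\right) = - \frac{2003}{6} + \frac{2003 i \sqrt{2}}{30}$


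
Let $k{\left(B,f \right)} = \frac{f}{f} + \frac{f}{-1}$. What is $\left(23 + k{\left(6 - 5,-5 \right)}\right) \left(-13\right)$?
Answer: $-377$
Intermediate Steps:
$k{\left(B,f \right)} = 1 - f$ ($k{\left(B,f \right)} = 1 + f \left(-1\right) = 1 - f$)
$\left(23 + k{\left(6 - 5,-5 \right)}\right) \left(-13\right) = \left(23 + \left(1 - -5\right)\right) \left(-13\right) = \left(23 + \left(1 + 5\right)\right) \left(-13\right) = \left(23 + 6\right) \left(-13\right) = 29 \left(-13\right) = -377$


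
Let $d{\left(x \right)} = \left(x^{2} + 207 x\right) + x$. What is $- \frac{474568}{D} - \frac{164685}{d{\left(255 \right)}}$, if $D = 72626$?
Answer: $- \frac{2266342791}{285819623} \approx -7.9293$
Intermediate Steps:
$d{\left(x \right)} = x^{2} + 208 x$
$- \frac{474568}{D} - \frac{164685}{d{\left(255 \right)}} = - \frac{474568}{72626} - \frac{164685}{255 \left(208 + 255\right)} = \left(-474568\right) \frac{1}{72626} - \frac{164685}{255 \cdot 463} = - \frac{237284}{36313} - \frac{164685}{118065} = - \frac{237284}{36313} - \frac{10979}{7871} = - \frac{2266342791}{285819623}$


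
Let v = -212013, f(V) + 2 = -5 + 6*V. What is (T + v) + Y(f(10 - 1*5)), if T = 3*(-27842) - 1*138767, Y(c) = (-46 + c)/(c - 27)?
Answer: -1737201/4 ≈ -4.3430e+5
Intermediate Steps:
f(V) = -7 + 6*V (f(V) = -2 + (-5 + 6*V) = -7 + 6*V)
Y(c) = (-46 + c)/(-27 + c)
T = -222293 (T = -83526 - 138767 = -222293)
(T + v) + Y(f(10 - 1*5)) = (-222293 - 212013) + (-46 + (-7 + 6*(10 - 1*5)))/(-27 + (-7 + 6*(10 - 1*5))) = -434306 + (-46 + (-7 + 6*(10 - 5)))/(-27 + (-7 + 6*(10 - 5))) = -434306 + (-46 + (-7 + 6*5))/(-27 + (-7 + 6*5)) = -434306 + (-46 + (-7 + 30))/(-27 + (-7 + 30)) = -434306 + (-46 + 23)/(-27 + 23) = -434306 - 23/(-4) = -434306 - ¼*(-23) = -434306 + 23/4 = -1737201/4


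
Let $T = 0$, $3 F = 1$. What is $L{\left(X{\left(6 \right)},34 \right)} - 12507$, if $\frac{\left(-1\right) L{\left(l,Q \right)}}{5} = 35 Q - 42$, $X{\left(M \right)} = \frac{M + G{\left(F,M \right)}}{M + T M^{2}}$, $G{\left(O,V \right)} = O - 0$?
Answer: $-18247$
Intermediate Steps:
$F = \frac{1}{3}$ ($F = \frac{1}{3} \cdot 1 = \frac{1}{3} \approx 0.33333$)
$G{\left(O,V \right)} = O$ ($G{\left(O,V \right)} = O + 0 = O$)
$X{\left(M \right)} = \frac{\frac{1}{3} + M}{M}$ ($X{\left(M \right)} = \frac{M + \frac{1}{3}}{M + 0 M^{2}} = \frac{\frac{1}{3} + M}{M + 0} = \frac{\frac{1}{3} + M}{M}$)
$L{\left(l,Q \right)} = 210 - 175 Q$ ($L{\left(l,Q \right)} = - 5 \left(35 Q - 42\right) = - 5 \left(-42 + 35 Q\right) = 210 - 175 Q$)
$L{\left(X{\left(6 \right)},34 \right)} - 12507 = \left(210 - 5950\right) - 12507 = -5740 - 12507 = -18247$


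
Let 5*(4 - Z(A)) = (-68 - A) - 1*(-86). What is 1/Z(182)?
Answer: 5/184 ≈ 0.027174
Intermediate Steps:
Z(A) = ⅖ + A/5 (Z(A) = 4 - ((-68 - A) - 1*(-86))/5 = 4 - ((-68 - A) + 86)/5 = 4 - (18 - A)/5 = 4 + (-18/5 + A/5) = ⅖ + A/5)
1/Z(182) = 1/(⅖ + (⅕)*182) = 1/(⅖ + 182/5) = 1/(184/5) = 5/184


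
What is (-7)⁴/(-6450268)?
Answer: -2401/6450268 ≈ -0.00037223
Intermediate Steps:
(-7)⁴/(-6450268) = 2401*(-1/6450268) = -2401/6450268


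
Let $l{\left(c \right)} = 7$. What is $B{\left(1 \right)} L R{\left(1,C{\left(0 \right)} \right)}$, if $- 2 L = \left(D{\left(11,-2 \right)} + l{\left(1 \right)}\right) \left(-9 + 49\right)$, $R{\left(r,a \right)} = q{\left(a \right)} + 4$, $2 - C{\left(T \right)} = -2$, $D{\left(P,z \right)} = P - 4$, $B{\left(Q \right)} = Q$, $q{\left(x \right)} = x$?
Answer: $-2240$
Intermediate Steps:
$D{\left(P,z \right)} = -4 + P$ ($D{\left(P,z \right)} = P - 4 = -4 + P$)
$C{\left(T \right)} = 4$ ($C{\left(T \right)} = 2 - -2 = 2 + 2 = 4$)
$R{\left(r,a \right)} = 4 + a$ ($R{\left(r,a \right)} = a + 4 = 4 + a$)
$L = -280$ ($L = - \frac{\left(\left(-4 + 11\right) + 7\right) \left(-9 + 49\right)}{2} = - \frac{\left(7 + 7\right) 40}{2} = - \frac{14 \cdot 40}{2} = \left(- \frac{1}{2}\right) 560 = -280$)
$B{\left(1 \right)} L R{\left(1,C{\left(0 \right)} \right)} = 1 \left(-280\right) \left(4 + 4\right) = \left(-280\right) 8 = -2240$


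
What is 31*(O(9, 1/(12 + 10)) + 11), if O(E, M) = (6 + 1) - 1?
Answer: 527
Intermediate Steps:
O(E, M) = 6 (O(E, M) = 7 - 1 = 6)
31*(O(9, 1/(12 + 10)) + 11) = 31*(6 + 11) = 31*17 = 527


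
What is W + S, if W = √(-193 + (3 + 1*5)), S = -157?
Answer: -157 + I*√185 ≈ -157.0 + 13.601*I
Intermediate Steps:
W = I*√185 (W = √(-193 + (3 + 5)) = √(-193 + 8) = √(-185) = I*√185 ≈ 13.601*I)
W + S = I*√185 - 157 = -157 + I*√185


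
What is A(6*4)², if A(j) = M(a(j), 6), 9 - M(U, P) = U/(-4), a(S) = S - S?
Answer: 81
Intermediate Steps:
a(S) = 0
M(U, P) = 9 + U/4 (M(U, P) = 9 - U/(-4) = 9 - U*(-1)/4 = 9 - (-1)*U/4 = 9 + U/4)
A(j) = 9 (A(j) = 9 + (¼)*0 = 9 + 0 = 9)
A(6*4)² = 9² = 81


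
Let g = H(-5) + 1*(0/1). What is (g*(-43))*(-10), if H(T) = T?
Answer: -2150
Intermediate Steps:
g = -5 (g = -5 + 1*(0/1) = -5 + 1*(0*1) = -5 + 1*0 = -5 + 0 = -5)
(g*(-43))*(-10) = -5*(-43)*(-10) = 215*(-10) = -2150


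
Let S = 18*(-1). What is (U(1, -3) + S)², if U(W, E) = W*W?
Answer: 289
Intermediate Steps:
U(W, E) = W²
S = -18
(U(1, -3) + S)² = (1² - 18)² = (1 - 18)² = (-17)² = 289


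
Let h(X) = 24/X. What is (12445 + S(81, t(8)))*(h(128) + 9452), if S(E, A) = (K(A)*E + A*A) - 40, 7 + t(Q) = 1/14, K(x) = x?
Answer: 50356739555/448 ≈ 1.1240e+8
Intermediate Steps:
t(Q) = -97/14 (t(Q) = -7 + 1/14 = -97/14)
S(E, A) = -40 + A² + A*E (S(E, A) = (A*E + A*A) - 40 = (A*E + A²) - 40 = (A² + A*E) - 40 = -40 + A² + A*E)
(12445 + S(81, t(8)))*(h(128) + 9452) = (12445 + (-40 + (-97/14)² - 97/14*81))*(24/128 + 9452) = (12445 + (-40 + 9409/196 - 7857/14))*(24*(1/128) + 9452) = (12445 - 108429/196)*(3/16 + 9452) = (2330791/196)*(151235/16) = 50356739555/448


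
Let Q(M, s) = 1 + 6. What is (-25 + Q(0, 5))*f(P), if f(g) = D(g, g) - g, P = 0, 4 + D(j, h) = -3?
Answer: 126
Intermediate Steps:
Q(M, s) = 7
D(j, h) = -7 (D(j, h) = -4 - 3 = -7)
f(g) = -7 - g
(-25 + Q(0, 5))*f(P) = (-25 + 7)*(-7 - 1*0) = -18*(-7 + 0) = -18*(-7) = 126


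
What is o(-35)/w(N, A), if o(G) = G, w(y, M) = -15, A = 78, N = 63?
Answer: 7/3 ≈ 2.3333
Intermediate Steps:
o(-35)/w(N, A) = -35/(-15) = -35*(-1/15) = 7/3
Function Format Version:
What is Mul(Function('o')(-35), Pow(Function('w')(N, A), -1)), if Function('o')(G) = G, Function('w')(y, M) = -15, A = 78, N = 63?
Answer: Rational(7, 3) ≈ 2.3333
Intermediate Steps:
Mul(Function('o')(-35), Pow(Function('w')(N, A), -1)) = Mul(-35, Pow(-15, -1)) = Mul(-35, Rational(-1, 15)) = Rational(7, 3)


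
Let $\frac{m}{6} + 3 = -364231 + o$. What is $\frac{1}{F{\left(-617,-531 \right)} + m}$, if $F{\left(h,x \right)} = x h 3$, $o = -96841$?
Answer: $- \frac{1}{1783569} \approx -5.6067 \cdot 10^{-7}$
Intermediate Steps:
$m = -2766450$ ($m = -18 + 6 \left(-364231 - 96841\right) = -18 + 6 \left(-461072\right) = -18 - 2766432 = -2766450$)
$F{\left(h,x \right)} = 3 h x$ ($F{\left(h,x \right)} = h x 3 = 3 h x$)
$\frac{1}{F{\left(-617,-531 \right)} + m} = \frac{1}{3 \left(-617\right) \left(-531\right) - 2766450} = \frac{1}{982881 - 2766450} = \frac{1}{-1783569} = - \frac{1}{1783569}$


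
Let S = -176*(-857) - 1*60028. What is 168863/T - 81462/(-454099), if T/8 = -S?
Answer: -17503915853/329872044768 ≈ -0.053063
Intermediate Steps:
S = 90804 (S = 150832 - 60028 = 90804)
T = -726432 (T = 8*(-1*90804) = 8*(-90804) = -726432)
168863/T - 81462/(-454099) = 168863/(-726432) - 81462/(-454099) = 168863*(-1/726432) - 81462*(-1/454099) = -168863/726432 + 81462/454099 = -17503915853/329872044768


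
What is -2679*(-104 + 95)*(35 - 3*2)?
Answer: 699219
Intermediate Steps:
-2679*(-104 + 95)*(35 - 3*2) = -(-24111)*(35 - 6) = -(-24111)*29 = -2679*(-261) = 699219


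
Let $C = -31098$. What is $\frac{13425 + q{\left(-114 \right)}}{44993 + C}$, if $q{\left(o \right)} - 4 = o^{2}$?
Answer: $\frac{755}{397} \approx 1.9018$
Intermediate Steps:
$q{\left(o \right)} = 4 + o^{2}$
$\frac{13425 + q{\left(-114 \right)}}{44993 + C} = \frac{13425 + \left(4 + \left(-114\right)^{2}\right)}{44993 - 31098} = \frac{13425 + \left(4 + 12996\right)}{13895} = \left(13425 + 13000\right) \frac{1}{13895} = 26425 \cdot \frac{1}{13895} = \frac{755}{397}$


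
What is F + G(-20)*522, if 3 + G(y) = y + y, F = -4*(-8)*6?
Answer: -22254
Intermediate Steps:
F = 192 (F = 32*6 = 192)
G(y) = -3 + 2*y (G(y) = -3 + (y + y) = -3 + 2*y)
F + G(-20)*522 = 192 + (-3 + 2*(-20))*522 = 192 + (-3 - 40)*522 = 192 - 43*522 = 192 - 22446 = -22254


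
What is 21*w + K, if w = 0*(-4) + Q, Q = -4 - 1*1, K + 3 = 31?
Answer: -77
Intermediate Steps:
K = 28 (K = -3 + 31 = 28)
Q = -5 (Q = -4 - 1 = -5)
w = -5 (w = 0*(-4) - 5 = 0 - 5 = -5)
21*w + K = 21*(-5) + 28 = -105 + 28 = -77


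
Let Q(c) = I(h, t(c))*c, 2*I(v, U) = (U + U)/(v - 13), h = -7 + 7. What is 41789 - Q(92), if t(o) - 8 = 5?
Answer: 41881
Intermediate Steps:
t(o) = 13 (t(o) = 8 + 5 = 13)
h = 0
I(v, U) = U/(-13 + v) (I(v, U) = ((U + U)/(v - 13))/2 = ((2*U)/(-13 + v))/2 = (2*U/(-13 + v))/2 = U/(-13 + v))
Q(c) = -c (Q(c) = (13/(-13 + 0))*c = (13/(-13))*c = (13*(-1/13))*c = -c)
41789 - Q(92) = 41789 - (-1)*92 = 41789 - 1*(-92) = 41789 + 92 = 41881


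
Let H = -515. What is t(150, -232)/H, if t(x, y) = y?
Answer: 232/515 ≈ 0.45049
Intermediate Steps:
t(150, -232)/H = -232/(-515) = -232*(-1/515) = 232/515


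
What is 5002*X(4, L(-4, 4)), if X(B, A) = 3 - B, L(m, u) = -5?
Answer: -5002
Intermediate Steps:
5002*X(4, L(-4, 4)) = 5002*(3 - 1*4) = 5002*(3 - 4) = 5002*(-1) = -5002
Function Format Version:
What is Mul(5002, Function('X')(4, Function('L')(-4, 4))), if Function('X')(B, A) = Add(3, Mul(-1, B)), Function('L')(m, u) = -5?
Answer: -5002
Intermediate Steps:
Mul(5002, Function('X')(4, Function('L')(-4, 4))) = Mul(5002, Add(3, Mul(-1, 4))) = Mul(5002, Add(3, -4)) = Mul(5002, -1) = -5002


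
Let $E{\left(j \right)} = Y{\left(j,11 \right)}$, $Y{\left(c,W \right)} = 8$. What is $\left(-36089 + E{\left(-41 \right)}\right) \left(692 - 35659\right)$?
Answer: $1261644327$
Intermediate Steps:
$E{\left(j \right)} = 8$
$\left(-36089 + E{\left(-41 \right)}\right) \left(692 - 35659\right) = \left(-36089 + 8\right) \left(692 - 35659\right) = \left(-36081\right) \left(-34967\right) = 1261644327$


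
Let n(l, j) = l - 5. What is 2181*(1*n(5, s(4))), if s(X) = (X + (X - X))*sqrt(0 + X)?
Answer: 0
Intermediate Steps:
s(X) = X**(3/2) (s(X) = (X + 0)*sqrt(X) = X*sqrt(X) = X**(3/2))
n(l, j) = -5 + l
2181*(1*n(5, s(4))) = 2181*(1*(-5 + 5)) = 2181*(1*0) = 2181*0 = 0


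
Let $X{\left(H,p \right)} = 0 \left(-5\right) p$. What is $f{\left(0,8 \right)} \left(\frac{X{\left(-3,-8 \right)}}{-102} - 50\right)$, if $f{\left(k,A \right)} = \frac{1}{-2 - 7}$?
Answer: $\frac{50}{9} \approx 5.5556$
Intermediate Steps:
$f{\left(k,A \right)} = - \frac{1}{9}$ ($f{\left(k,A \right)} = \frac{1}{-9} = - \frac{1}{9}$)
$X{\left(H,p \right)} = 0$ ($X{\left(H,p \right)} = 0 p = 0$)
$f{\left(0,8 \right)} \left(\frac{X{\left(-3,-8 \right)}}{-102} - 50\right) = - \frac{\frac{0}{-102} - 50}{9} = - \frac{0 \left(- \frac{1}{102}\right) - 50}{9} = - \frac{0 - 50}{9} = \left(- \frac{1}{9}\right) \left(-50\right) = \frac{50}{9}$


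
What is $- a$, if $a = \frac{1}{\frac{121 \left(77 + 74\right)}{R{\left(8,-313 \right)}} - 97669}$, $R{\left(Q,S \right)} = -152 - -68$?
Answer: $\frac{84}{8222467} \approx 1.0216 \cdot 10^{-5}$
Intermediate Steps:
$R{\left(Q,S \right)} = -84$ ($R{\left(Q,S \right)} = -152 + 68 = -84$)
$a = - \frac{84}{8222467}$ ($a = \frac{1}{\frac{121 \left(77 + 74\right)}{-84} - 97669} = \frac{1}{121 \cdot 151 \left(- \frac{1}{84}\right) - 97669} = \frac{1}{18271 \left(- \frac{1}{84}\right) - 97669} = \frac{1}{- \frac{18271}{84} - 97669} = \frac{1}{- \frac{8222467}{84}} = - \frac{84}{8222467} \approx -1.0216 \cdot 10^{-5}$)
$- a = \left(-1\right) \left(- \frac{84}{8222467}\right) = \frac{84}{8222467}$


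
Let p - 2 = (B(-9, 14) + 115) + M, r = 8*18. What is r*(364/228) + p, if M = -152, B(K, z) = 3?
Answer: 3760/19 ≈ 197.89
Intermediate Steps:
r = 144
p = -32 (p = 2 + ((3 + 115) - 152) = 2 + (118 - 152) = 2 - 34 = -32)
r*(364/228) + p = 144*(364/228) - 32 = 144*(364*(1/228)) - 32 = 144*(91/57) - 32 = 4368/19 - 32 = 3760/19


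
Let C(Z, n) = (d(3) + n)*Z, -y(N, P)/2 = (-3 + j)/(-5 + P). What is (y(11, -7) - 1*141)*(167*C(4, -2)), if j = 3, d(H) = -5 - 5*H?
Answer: 2072136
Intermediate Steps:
y(N, P) = 0 (y(N, P) = -2*(-3 + 3)/(-5 + P) = -0/(-5 + P) = -2*0 = 0)
C(Z, n) = Z*(-20 + n) (C(Z, n) = ((-5 - 5*3) + n)*Z = ((-5 - 15) + n)*Z = (-20 + n)*Z = Z*(-20 + n))
(y(11, -7) - 1*141)*(167*C(4, -2)) = (0 - 1*141)*(167*(4*(-20 - 2))) = (0 - 141)*(167*(4*(-22))) = -23547*(-88) = -141*(-14696) = 2072136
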